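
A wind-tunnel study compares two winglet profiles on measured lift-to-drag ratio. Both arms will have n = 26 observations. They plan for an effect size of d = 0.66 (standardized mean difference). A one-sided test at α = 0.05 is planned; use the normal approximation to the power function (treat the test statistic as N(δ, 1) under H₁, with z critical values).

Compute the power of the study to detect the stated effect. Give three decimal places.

Noncentrality parameter: δ = d·√(n/2) = 0.66 × √(26/2) = 2.3797
One-sided α = 0.05 → critical value z_{0.05} = 1.645.
Power = Φ(δ − 1.645) = Φ(0.735) = 0.7688.

Power ≈ 0.769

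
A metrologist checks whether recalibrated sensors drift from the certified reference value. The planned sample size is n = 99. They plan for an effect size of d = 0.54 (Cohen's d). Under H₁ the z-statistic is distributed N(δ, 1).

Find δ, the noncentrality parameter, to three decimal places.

δ ≈ 5.373

The noncentrality parameter scales effect size by the design's sample-size factor: δ = d·√n = 0.54 × √99 = 5.3729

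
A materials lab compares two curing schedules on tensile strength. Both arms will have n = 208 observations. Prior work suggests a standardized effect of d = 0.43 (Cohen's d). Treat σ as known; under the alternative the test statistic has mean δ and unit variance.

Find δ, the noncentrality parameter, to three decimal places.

The noncentrality parameter scales effect size by the design's sample-size factor: δ = d·√(n/2) = 0.43 × √(208/2) = 4.3852

δ ≈ 4.385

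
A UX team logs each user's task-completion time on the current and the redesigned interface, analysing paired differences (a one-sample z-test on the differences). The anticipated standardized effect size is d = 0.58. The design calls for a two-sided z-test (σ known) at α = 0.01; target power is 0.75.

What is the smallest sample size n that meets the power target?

For power 0.75 need Φ(δ − z_{0.005}) = 0.75, so δ = z_{0.005} + z_{0.25} = 2.576 + 0.674 = 3.250.
(Ignoring the negligible lower-tail rejection probability gives the usual closed-form inversion.)
δ = d·√n ⇒ n = (δ/d)² = (3.250 / 0.58)² = 31.40.
Round up to the next whole unit.

n = 32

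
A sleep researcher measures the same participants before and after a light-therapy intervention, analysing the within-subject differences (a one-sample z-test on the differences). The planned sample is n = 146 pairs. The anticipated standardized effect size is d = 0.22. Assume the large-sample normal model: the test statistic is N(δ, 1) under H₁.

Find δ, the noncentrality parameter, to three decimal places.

δ = d·√n = 0.22 × √146 = 2.6583

δ ≈ 2.658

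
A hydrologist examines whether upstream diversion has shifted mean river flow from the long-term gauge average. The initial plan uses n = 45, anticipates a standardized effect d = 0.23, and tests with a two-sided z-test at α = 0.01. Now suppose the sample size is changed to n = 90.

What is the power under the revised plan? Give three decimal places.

With n = 90: δ = d·√n = 0.23 × √90 = 2.1820. Critical value z_{0.005} = 2.576.
Revised power = Φ(δ − 2.576) + Φ(−δ − 2.576) = Φ(-0.394) + Φ(-4.758) = 0.3468 + 0.0000 = 0.3468.

Power ≈ 0.347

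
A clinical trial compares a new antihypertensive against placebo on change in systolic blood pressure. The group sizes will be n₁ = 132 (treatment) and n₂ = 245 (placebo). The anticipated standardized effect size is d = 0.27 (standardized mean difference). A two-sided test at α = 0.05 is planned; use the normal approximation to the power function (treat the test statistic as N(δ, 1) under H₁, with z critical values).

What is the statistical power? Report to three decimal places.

Power ≈ 0.706

Noncentrality parameter: δ = d / √(1/n₁ + 1/n₂) = 0.27 / √(1/132 + 1/245) = 2.5007
Critical value for a two-sided test at α = 0.05: z_{α/2} = 1.960.
Power = Φ(δ − 1.960) + Φ(−δ − 1.960) = Φ(0.541) + Φ(-4.461) = 0.7057 + 0.0000 = 0.7057.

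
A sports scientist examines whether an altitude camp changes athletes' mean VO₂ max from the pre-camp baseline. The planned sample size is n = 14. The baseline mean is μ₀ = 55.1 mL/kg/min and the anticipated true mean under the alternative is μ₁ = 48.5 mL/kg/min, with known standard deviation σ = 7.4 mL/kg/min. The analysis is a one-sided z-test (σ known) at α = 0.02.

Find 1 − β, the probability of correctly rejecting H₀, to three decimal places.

Standardized effect: d = |μ₁ − μ₀| / σ = |48.5 − 55.1| / 7.4 = 0.8919
Noncentrality parameter: δ = d·√n = 0.8919 × √14 = 3.3372
Critical value for a one-sided test at α = 0.02: z_α = 2.054.
Power = Φ(δ − 2.054) = Φ(1.283) = 0.9003.

Power ≈ 0.900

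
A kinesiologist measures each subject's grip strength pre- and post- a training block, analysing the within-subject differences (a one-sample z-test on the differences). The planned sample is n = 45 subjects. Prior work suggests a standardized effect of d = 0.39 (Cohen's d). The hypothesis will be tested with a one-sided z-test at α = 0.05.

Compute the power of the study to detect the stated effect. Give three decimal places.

Power ≈ 0.834

Noncentrality parameter: δ = d·√n = 0.39 × √45 = 2.6162
One-sided α = 0.05 → critical value z_{0.05} = 1.645.
Power = P(Z > 1.645 − δ) = Φ(0.971) = 0.8343.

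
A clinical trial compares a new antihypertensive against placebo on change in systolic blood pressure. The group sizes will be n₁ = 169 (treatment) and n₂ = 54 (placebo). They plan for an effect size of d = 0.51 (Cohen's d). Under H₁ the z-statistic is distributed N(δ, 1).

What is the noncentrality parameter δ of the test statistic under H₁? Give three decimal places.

δ ≈ 3.263

δ = d / √(1/n₁ + 1/n₂) = 0.51 / √(1/169 + 1/54) = 3.2626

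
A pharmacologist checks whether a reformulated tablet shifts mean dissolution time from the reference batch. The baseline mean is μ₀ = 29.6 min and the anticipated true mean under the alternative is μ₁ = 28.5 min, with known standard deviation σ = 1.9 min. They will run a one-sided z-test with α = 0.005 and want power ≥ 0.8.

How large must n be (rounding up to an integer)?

n = 35

Standardized effect: d = |μ₁ − μ₀| / σ = |28.5 − 29.6| / 1.9 = 0.5789
Set Φ(δ − 2.576) = 0.8; then δ − 2.576 = Φ⁻¹(0.8) = 0.842, giving δ = 3.417.
δ = d·√n ⇒ n = (δ/d)² = (3.417 / 0.5789)² = 34.84.
Rounding up, n = 35.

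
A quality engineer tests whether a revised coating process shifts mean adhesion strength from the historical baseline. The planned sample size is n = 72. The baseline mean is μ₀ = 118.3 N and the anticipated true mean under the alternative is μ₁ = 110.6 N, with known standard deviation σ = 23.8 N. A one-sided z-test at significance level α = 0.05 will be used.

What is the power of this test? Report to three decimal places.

Power ≈ 0.864

Standardized effect: d = |μ₁ − μ₀| / σ = |110.6 − 118.3| / 23.8 = 0.3235
Noncentrality parameter: δ = d·√n = 0.3235 × √72 = 2.7452
One-sided α = 0.05 → critical value z_{0.05} = 1.645.
Power = Φ(δ − 1.645) = Φ(1.100) = 0.8644.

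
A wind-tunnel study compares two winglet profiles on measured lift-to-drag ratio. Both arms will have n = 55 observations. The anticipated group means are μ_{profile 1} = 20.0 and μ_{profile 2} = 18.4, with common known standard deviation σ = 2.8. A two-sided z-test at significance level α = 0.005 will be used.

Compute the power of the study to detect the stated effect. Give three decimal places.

Power ≈ 0.575

Standardized effect: d = |μ_{profile 1} − μ_{profile 2}| / σ = |20.0 − 18.4| / 2.8 = 0.5714
Noncentrality parameter: λ = d·√(n/2) = 0.5714 × √(55/2) = 2.9966
Critical value for a two-sided test at α = 0.005: z_{α/2} = 2.807.
Power = Φ(λ − 2.807) + Φ(−λ − 2.807) = Φ(0.190) + Φ(-5.804) = 0.5752 + 0.0000 = 0.5752.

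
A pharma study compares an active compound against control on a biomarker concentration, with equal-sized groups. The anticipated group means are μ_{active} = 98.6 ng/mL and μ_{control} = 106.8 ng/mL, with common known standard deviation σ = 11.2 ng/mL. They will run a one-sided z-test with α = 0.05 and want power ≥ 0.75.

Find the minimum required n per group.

Standardized effect: d = |μ_{active} − μ_{control}| / σ = |98.6 − 106.8| / 11.2 = 0.7321
For power 0.75 need Φ(δ − z_{0.05}) = 0.75, so δ = z_{0.05} + z_{0.25} = 1.645 + 0.674 = 2.319.
δ = d·√(n/2) ⇒ n = 2(δ/d)² = 2 × (2.319 / 0.7321)² = 20.07.
Rounding up, n = 21 per group.

n = 21 per group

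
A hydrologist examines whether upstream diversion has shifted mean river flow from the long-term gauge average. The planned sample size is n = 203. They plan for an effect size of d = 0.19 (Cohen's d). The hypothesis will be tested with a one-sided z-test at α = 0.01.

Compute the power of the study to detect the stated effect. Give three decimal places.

Noncentrality parameter: δ = d·√n = 0.19 × √203 = 2.7071
Critical value for a one-sided test at α = 0.01: z_α = 2.326.
Power = Φ(δ − 2.326) = Φ(0.381) = 0.6483.

Power ≈ 0.648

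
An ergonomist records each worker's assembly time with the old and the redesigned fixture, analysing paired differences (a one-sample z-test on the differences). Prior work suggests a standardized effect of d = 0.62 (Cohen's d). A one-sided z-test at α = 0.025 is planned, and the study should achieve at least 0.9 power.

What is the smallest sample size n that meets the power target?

Set Φ(δ − 1.960) = 0.9; then δ − 1.960 = Φ⁻¹(0.9) = 1.282, giving δ = 3.242.
δ = d·√n ⇒ n = (δ/d)² = (3.242 / 0.62)² = 27.33.
Rounding up, n = 28.

n = 28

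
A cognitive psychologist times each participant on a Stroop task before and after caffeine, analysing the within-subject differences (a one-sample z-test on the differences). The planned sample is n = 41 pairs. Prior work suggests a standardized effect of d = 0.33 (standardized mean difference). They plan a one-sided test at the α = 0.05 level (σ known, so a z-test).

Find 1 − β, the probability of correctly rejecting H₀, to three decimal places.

Power ≈ 0.680

Noncentrality parameter: δ = d·√n = 0.33 × √41 = 2.1130
One-sided α = 0.05 → critical value z_{0.05} = 1.645.
Power = Φ(δ − 1.645) = Φ(0.468) = 0.6802.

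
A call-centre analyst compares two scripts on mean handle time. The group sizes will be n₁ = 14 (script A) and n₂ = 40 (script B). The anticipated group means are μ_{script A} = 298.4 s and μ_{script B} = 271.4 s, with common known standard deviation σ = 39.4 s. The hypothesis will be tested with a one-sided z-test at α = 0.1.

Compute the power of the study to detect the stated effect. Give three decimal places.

Standardized effect: d = |μ_{script A} − μ_{script B}| / σ = |298.4 − 271.4| / 39.4 = 0.6853
Noncentrality parameter: δ = d / √(1/n₁ + 1/n₂) = 0.6853 / √(1/14 + 1/40) = 2.2068
Critical value for a one-sided test at α = 0.1: z_α = 1.282.
Power = Φ(δ − 1.282) = Φ(0.925) = 0.8226.

Power ≈ 0.823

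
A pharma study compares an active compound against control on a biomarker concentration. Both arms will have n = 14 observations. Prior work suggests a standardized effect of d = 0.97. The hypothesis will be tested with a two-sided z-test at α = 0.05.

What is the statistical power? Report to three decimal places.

Noncentrality parameter: δ = d·√(n/2) = 0.97 × √(14/2) = 2.5664
Critical value for a two-sided test at α = 0.05: z_{α/2} = 1.960.
Power = Φ(δ − 1.960) + Φ(−δ − 1.960) = Φ(0.606) + Φ(-4.526) = 0.7279 + 0.0000 = 0.7279.

Power ≈ 0.728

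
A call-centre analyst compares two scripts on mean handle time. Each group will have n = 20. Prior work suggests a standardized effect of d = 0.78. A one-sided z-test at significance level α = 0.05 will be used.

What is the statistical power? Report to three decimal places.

Power ≈ 0.794

Noncentrality parameter: δ = d·√(n/2) = 0.78 × √(20/2) = 2.4666
Critical value for a one-sided test at α = 0.05: z_α = 1.645.
Power = P(Z > 1.645 − δ) = Φ(0.822) = 0.7944.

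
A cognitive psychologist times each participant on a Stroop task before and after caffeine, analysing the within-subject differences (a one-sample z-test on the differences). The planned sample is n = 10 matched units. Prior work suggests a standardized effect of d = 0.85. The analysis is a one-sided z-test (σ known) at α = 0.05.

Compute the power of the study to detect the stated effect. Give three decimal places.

Power ≈ 0.852

Noncentrality parameter: δ = d·√n = 0.85 × √10 = 2.6879
One-sided α = 0.05 → critical value z_{0.05} = 1.645.
Power = Φ(δ − 1.645) = Φ(1.043) = 0.8515.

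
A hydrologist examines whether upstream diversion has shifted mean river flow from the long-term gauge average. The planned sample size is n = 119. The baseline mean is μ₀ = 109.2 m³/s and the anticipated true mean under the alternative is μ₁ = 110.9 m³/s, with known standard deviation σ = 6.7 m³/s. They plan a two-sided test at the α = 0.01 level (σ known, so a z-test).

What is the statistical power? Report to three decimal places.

Standardized effect: d = |μ₁ − μ₀| / σ = |110.9 − 109.2| / 6.7 = 0.2537
Noncentrality parameter: δ = d·√n = 0.2537 × √119 = 2.7679
Two-sided α = 0.01 → critical value z_{0.005} = 2.576.
Power = Φ(δ − 2.576) + Φ(−δ − 2.576) = Φ(0.192) + Φ(-5.344) = 0.5761 + 0.0000 = 0.5761.

Power ≈ 0.576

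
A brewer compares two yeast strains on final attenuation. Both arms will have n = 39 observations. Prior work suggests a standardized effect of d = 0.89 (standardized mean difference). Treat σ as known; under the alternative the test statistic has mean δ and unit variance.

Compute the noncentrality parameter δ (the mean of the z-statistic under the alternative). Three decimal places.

δ = d·√(n/2) = 0.89 × √(39/2) = 3.9301

δ ≈ 3.930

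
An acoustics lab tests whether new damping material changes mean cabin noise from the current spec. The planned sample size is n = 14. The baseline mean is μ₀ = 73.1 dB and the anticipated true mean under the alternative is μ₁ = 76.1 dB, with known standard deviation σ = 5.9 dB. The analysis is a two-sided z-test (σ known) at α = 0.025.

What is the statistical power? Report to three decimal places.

Standardized effect: d = |μ₁ − μ₀| / σ = |76.1 − 73.1| / 5.9 = 0.5085
Noncentrality parameter: δ = d·√n = 0.5085 × √14 = 1.9025
Two-sided α = 0.025 → critical value z_{0.0125} = 2.241.
Power = Φ(δ − 2.241) + Φ(−δ − 2.241) = Φ(-0.339) + Φ(-4.144) = 0.3674 + 0.0000 = 0.3674.

Power ≈ 0.367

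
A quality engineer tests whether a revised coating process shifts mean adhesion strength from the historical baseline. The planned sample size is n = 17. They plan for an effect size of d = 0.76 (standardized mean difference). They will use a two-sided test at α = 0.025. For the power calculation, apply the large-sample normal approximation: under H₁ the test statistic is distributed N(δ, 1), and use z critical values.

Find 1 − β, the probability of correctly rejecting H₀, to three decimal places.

Noncentrality parameter: δ = d·√n = 0.76 × √17 = 3.1336
Critical value for a two-sided test at α = 0.025: z_{α/2} = 2.241.
Power = Φ(δ − 2.241) + Φ(−δ − 2.241) = Φ(0.892) + Φ(-5.375) = 0.8138 + 0.0000 = 0.8138.

Power ≈ 0.814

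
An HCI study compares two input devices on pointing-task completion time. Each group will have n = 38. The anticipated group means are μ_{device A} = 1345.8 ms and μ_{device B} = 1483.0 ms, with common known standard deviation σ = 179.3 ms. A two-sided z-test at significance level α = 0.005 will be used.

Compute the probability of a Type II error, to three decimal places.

β ≈ 0.299

Standardized effect: d = |μ_{device A} − μ_{device B}| / σ = |1345.8 − 1483.0| / 179.3 = 0.7652
Noncentrality parameter: δ = d·√(n/2) = 0.7652 × √(38/2) = 3.3354
Critical value for a two-sided test at α = 0.005: z_{α/2} = 2.807.
Power = Φ(δ − 2.807) + Φ(−δ − 2.807) = Φ(0.528) + Φ(-6.142) = 0.7014 + 0.0000 = 0.7014.
Type II error: β = 1 − power = 1 − 0.7014 = 0.2986.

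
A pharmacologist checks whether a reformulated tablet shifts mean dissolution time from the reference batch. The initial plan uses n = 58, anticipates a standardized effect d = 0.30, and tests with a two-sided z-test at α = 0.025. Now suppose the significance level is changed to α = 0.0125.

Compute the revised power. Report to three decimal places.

Power ≈ 0.416

δ = d·√n = 0.30 × √58 = 2.2847 (unchanged). New critical value: z_{0.0063} = 2.498.
Revised power = Φ(δ − 2.498) + Φ(−δ − 2.498) = Φ(-0.213) + Φ(-4.782) = 0.4157 + 0.0000 = 0.4157.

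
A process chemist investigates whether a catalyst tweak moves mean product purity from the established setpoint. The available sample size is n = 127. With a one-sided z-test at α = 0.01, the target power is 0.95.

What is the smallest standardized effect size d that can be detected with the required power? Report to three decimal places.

Required noncentrality: δ = z_{0.01} + z_{0.05} = 2.326 + 1.645 = 3.971.
δ = d·√n ⇒ d = δ/√n = 3.971/√127 = 0.3524.

d ≈ 0.352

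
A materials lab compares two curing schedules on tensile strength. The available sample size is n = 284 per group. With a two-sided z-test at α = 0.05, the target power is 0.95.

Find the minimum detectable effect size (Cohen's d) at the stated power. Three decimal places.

Need Φ(δ − 1.960) = 0.95, so δ = 1.960 + 1.645 = 3.605.
(Lower-tail contribution to power is negligible for δ > 0.)
δ = d·√(n/2) ⇒ d = δ/√(n/2) = 3.605/√(284/2) = 0.3025.

d ≈ 0.303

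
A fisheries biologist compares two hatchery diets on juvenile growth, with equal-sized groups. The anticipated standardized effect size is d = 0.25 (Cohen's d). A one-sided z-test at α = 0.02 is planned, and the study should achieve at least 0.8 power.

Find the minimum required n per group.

n = 269 per group

Set Φ(δ − 2.054) = 0.8; then δ − 2.054 = Φ⁻¹(0.8) = 0.842, giving δ = 2.895.
δ = d·√(n/2) ⇒ n = 2(δ/d)² = 2 × (2.895 / 0.25)² = 268.26.
Round up to the next whole unit.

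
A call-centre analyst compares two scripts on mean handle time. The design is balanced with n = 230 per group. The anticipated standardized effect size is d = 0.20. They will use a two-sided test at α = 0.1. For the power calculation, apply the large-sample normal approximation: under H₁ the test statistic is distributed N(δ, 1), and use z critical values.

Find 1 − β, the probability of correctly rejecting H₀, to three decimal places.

Power ≈ 0.692

Noncentrality parameter: δ = d·√(n/2) = 0.20 × √(230/2) = 2.1448
Two-sided α = 0.1 → critical value z_{0.05} = 1.645.
Power = Φ(δ − 1.645) + Φ(−δ − 1.645) = Φ(0.500) + Φ(-3.790) = 0.6914 + 0.0001 = 0.6915.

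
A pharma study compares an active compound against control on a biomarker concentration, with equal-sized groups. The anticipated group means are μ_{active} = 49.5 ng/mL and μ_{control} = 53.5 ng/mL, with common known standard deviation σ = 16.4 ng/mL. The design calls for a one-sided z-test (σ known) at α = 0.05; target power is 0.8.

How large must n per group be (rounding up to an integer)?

Standardized effect: d = |μ_{active} − μ_{control}| / σ = |49.5 − 53.5| / 16.4 = 0.2439
For power 0.8 need Φ(δ − z_{0.05}) = 0.8, so δ = z_{0.05} + z_{0.20} = 1.645 + 0.842 = 2.486.
δ = d·√(n/2) ⇒ n = 2(δ/d)² = 2 × (2.486 / 0.2439)² = 207.86.
Rounding up, n = 208 per group.

n = 208 per group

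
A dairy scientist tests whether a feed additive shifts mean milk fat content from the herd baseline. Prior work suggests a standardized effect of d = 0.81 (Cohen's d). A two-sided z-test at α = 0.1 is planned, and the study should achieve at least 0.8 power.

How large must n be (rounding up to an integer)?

Set Φ(δ − 1.645) = 0.8; then δ − 1.645 = Φ⁻¹(0.8) = 0.842, giving δ = 2.486.
(Ignoring the negligible lower-tail rejection probability gives the usual closed-form inversion.)
δ = d·√n ⇒ n = (δ/d)² = (2.486 / 0.81)² = 9.42.
Rounding up, n = 10.

n = 10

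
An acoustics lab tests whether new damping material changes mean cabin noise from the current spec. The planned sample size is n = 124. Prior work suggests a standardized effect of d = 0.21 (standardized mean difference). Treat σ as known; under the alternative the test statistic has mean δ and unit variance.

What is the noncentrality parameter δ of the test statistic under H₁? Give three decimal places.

δ = d·√n = 0.21 × √124 = 2.3385

δ ≈ 2.338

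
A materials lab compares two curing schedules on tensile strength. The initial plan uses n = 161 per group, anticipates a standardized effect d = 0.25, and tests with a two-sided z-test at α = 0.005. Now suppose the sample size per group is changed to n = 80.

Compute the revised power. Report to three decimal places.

With n = 80 per group: δ = d·√(n/2) = 0.25 × √(80/2) = 1.5811. Critical value z_{0.0025} = 2.807.
Revised power = Φ(δ − 2.807) + Φ(−δ − 2.807) = Φ(-1.226) + Φ(-4.388) = 0.1101 + 0.0000 = 0.1101.

Power ≈ 0.110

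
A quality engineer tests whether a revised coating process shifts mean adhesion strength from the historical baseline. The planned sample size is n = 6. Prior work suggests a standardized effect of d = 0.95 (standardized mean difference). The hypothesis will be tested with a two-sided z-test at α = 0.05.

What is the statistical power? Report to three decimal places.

Noncentrality parameter: δ = d·√n = 0.95 × √6 = 2.3270
Critical value for a two-sided test at α = 0.05: z_{α/2} = 1.960.
Power = Φ(δ − 1.960) + Φ(−δ − 1.960) = Φ(0.367) + Φ(-4.287) = 0.6432 + 0.0000 = 0.6432.

Power ≈ 0.643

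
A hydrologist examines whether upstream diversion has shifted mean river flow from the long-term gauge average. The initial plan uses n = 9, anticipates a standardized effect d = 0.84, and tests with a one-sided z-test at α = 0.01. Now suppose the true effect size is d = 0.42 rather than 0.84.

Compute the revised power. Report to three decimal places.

Power ≈ 0.143

With d = 0.42: δ = d·√n = 0.42 × √9 = 1.2600. Critical value z_{0.01} = 2.326.
Revised power = P(Z > 2.326 − δ) = Φ(-1.066) = 0.1431.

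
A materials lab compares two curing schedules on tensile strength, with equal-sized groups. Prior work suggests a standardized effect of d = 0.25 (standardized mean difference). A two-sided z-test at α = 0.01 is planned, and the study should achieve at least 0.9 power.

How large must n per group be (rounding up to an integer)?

n = 477 per group

Set Φ(δ − 2.576) = 0.9; then δ − 2.576 = Φ⁻¹(0.9) = 1.282, giving δ = 3.857.
(Ignoring the negligible lower-tail rejection probability gives the usual closed-form inversion.)
δ = d·√(n/2) ⇒ n = 2(δ/d)² = 2 × (3.857 / 0.25)² = 476.14.
Round up to the next whole unit.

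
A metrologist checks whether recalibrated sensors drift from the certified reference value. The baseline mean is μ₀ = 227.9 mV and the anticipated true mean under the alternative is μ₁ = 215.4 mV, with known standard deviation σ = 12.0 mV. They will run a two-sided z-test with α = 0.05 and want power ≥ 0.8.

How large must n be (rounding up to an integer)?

n = 8

Standardized effect: d = |μ₁ − μ₀| / σ = |215.4 − 227.9| / 12.0 = 1.0417
For power 0.8 need Φ(δ − z_{0.025}) = 0.8, so δ = z_{0.025} + z_{0.20} = 1.960 + 0.842 = 2.802.
(The Φ(−δ − z_{α/2}) term is vanishingly small for δ > 0 and is dropped in the standard sample-size formula.)
δ = d·√n ⇒ n = (δ/d)² = (2.802 / 1.0417)² = 7.23.
Round up to the next whole unit.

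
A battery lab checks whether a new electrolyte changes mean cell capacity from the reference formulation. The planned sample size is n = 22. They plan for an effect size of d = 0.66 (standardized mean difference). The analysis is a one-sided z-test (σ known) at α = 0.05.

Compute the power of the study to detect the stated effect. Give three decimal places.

Noncentrality parameter: δ = d·√n = 0.66 × √22 = 3.0957
Critical value for a one-sided test at α = 0.05: z_α = 1.645.
Power = Φ(δ − 1.645) = Φ(1.451) = 0.9266.

Power ≈ 0.927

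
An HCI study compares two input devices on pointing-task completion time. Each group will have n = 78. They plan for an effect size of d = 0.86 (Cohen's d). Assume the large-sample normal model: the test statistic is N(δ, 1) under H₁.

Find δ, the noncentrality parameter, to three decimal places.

δ ≈ 5.371

δ = d·√(n/2) = 0.86 × √(78/2) = 5.3707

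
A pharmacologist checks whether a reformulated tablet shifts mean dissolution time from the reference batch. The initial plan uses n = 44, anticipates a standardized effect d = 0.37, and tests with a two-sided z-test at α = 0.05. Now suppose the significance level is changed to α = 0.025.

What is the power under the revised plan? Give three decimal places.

Power ≈ 0.584

δ = d·√n = 0.37 × √44 = 2.4543 (unchanged). New critical value: z_{0.0125} = 2.241.
Revised power = Φ(δ − 2.241) + Φ(−δ − 2.241) = Φ(0.213) + Φ(-4.696) = 0.5843 + 0.0000 = 0.5843.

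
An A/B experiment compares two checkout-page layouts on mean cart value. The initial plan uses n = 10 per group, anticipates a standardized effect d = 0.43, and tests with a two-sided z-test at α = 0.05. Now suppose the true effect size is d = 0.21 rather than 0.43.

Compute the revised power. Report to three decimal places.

With d = 0.21: δ = d·√(n/2) = 0.21 × √(10/2) = 0.4696. Critical value z_{0.025} = 1.960.
Revised power = Φ(δ − 1.960) + Φ(−δ − 1.960) = Φ(-1.490) + Φ(-2.430) = 0.0681 + 0.0076 = 0.0756.

Power ≈ 0.076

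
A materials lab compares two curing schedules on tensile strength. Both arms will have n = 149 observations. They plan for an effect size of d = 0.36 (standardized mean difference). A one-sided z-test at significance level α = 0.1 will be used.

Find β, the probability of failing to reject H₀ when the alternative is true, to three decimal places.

β ≈ 0.034

Noncentrality parameter: δ = d·√(n/2) = 0.36 × √(149/2) = 3.1073
Critical value for a one-sided test at α = 0.1: z_α = 1.282.
Power = P(Z > 1.282 − δ) = Φ(1.826) = 0.9661.
Type II error: β = 1 − power = 1 − 0.9661 = 0.0339.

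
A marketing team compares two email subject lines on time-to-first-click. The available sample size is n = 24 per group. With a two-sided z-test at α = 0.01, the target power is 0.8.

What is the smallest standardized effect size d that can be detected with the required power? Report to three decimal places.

d ≈ 0.987

Need Φ(δ − 2.576) = 0.8, so δ = 2.576 + 0.842 = 3.417.
(Lower-tail contribution to power is negligible for δ > 0.)
δ = d·√(n/2) ⇒ d = δ/√(n/2) = 3.417/√(24/2) = 0.9865.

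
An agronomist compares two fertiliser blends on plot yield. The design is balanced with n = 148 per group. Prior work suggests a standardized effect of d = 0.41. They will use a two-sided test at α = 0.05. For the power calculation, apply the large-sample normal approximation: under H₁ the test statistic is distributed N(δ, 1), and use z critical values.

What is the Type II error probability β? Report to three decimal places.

β ≈ 0.059

Noncentrality parameter: δ = d·√(n/2) = 0.41 × √(148/2) = 3.5270
Two-sided α = 0.05 → critical value z_{0.025} = 1.960.
Power = Φ(δ − 1.960) + Φ(−δ − 1.960) = Φ(1.567) + Φ(-5.487) = 0.9414 + 0.0000 = 0.9414.
Type II error: β = 1 − power = 1 − 0.9414 = 0.0586.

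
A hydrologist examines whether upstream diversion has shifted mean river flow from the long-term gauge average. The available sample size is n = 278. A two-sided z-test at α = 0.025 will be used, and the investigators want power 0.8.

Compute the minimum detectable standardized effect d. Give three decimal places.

d ≈ 0.185

Required noncentrality: δ = z_{0.0125} + z_{0.20} = 2.241 + 0.842 = 3.083.
(Lower-tail contribution to power is negligible for δ > 0.)
δ = d·√n ⇒ d = δ/√n = 3.083/√278 = 0.1849.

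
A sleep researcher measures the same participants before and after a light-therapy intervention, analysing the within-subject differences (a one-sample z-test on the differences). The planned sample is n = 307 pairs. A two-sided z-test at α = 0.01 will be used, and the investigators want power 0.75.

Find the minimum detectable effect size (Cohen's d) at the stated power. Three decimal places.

d ≈ 0.186

Required noncentrality: δ = z_{0.005} + z_{0.25} = 2.576 + 0.674 = 3.250.
(The second rejection-region term Φ(−δ − z_{α/2}) is negligible and dropped.)
δ = d·√n ⇒ d = δ/√n = 3.250/√307 = 0.1855.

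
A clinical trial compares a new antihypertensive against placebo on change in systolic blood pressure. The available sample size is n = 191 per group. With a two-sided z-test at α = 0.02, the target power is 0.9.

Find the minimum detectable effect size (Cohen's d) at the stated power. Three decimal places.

Required noncentrality: δ = z_{0.01} + z_{0.10} = 2.326 + 1.282 = 3.608.
(Lower-tail contribution to power is negligible for δ > 0.)
δ = d·√(n/2) ⇒ d = δ/√(n/2) = 3.608/√(191/2) = 0.3692.

d ≈ 0.369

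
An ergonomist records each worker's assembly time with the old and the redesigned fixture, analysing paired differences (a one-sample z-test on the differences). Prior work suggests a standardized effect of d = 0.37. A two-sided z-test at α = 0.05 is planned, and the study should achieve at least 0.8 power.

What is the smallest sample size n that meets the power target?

For power 0.8 need Φ(δ − z_{0.025}) = 0.8, so δ = z_{0.025} + z_{0.20} = 1.960 + 0.842 = 2.802.
(For δ > 0 the lower-tail rejection region contributes negligibly to power, so the one-term inversion is standard.)
δ = d·√n ⇒ n = (δ/d)² = (2.802 / 0.37)² = 57.33.
Round up to the next whole unit.

n = 58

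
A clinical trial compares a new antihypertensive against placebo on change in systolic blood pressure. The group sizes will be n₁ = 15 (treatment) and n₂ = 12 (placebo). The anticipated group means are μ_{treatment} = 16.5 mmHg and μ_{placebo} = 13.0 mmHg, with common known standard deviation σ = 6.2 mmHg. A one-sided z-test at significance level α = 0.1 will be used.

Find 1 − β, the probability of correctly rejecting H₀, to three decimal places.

Standardized effect: d = |μ_{treatment} − μ_{placebo}| / σ = |16.5 − 13.0| / 6.2 = 0.5645
Noncentrality parameter: δ = d / √(1/n₁ + 1/n₂) = 0.5645 / √(1/15 + 1/12) = 1.4576
Critical value for a one-sided test at α = 0.1: z_α = 1.282.
Power = Φ(δ − 1.282) = Φ(0.176) = 0.5699.

Power ≈ 0.570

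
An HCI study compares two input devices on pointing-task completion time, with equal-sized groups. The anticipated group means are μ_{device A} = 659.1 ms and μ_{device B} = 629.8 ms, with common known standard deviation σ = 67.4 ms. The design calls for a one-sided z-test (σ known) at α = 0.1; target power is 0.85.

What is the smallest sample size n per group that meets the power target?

Standardized effect: d = |μ_{device A} − μ_{device B}| / σ = |659.1 − 629.8| / 67.4 = 0.4347
For power 0.85 need Φ(δ − z_{0.1}) = 0.85, so δ = z_{0.1} + z_{0.15} = 1.282 + 1.036 = 2.318.
δ = d·√(n/2) ⇒ n = 2(δ/d)² = 2 × (2.318 / 0.4347)² = 56.86.
Round up to the next whole unit.

n = 57 per group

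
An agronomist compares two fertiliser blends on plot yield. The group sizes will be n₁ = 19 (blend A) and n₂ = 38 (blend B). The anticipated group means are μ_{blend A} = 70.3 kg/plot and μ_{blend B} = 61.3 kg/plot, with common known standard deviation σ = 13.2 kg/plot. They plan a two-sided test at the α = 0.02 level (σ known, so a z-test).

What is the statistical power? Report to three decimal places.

Standardized effect: d = |μ_{blend A} − μ_{blend B}| / σ = |70.3 − 61.3| / 13.2 = 0.6818
Noncentrality parameter: δ = d / √(1/n₁ + 1/n₂) = 0.6818 / √(1/19 + 1/38) = 2.4266
Two-sided α = 0.02 → critical value z_{0.01} = 2.326.
Power = Φ(δ − 2.326) + Φ(−δ − 2.326) = Φ(0.100) + Φ(-4.753) = 0.5399 + 0.0000 = 0.5399.

Power ≈ 0.540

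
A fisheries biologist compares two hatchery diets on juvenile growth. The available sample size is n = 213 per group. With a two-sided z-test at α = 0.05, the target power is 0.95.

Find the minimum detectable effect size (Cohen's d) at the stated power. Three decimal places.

Need Φ(δ − 1.960) = 0.95, so δ = 1.960 + 1.645 = 3.605.
(Lower-tail contribution to power is negligible for δ > 0.)
δ = d·√(n/2) ⇒ d = δ/√(n/2) = 3.605/√(213/2) = 0.3493.

d ≈ 0.349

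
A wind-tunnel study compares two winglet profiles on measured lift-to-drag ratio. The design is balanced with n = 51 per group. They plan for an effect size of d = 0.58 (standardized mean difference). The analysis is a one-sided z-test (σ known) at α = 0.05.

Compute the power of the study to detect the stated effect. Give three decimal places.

Noncentrality parameter: λ = d·√(n/2) = 0.58 × √(51/2) = 2.9289
One-sided α = 0.05 → critical value z_{0.05} = 1.645.
Power = Φ(λ − 1.645) = Φ(1.284) = 0.9004.

Power ≈ 0.900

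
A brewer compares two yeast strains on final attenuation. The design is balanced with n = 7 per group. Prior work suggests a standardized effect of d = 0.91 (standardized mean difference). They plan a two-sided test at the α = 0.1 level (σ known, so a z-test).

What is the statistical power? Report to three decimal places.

Power ≈ 0.523

Noncentrality parameter: δ = d·√(n/2) = 0.91 × √(7/2) = 1.7025
Two-sided α = 0.1 → critical value z_{0.05} = 1.645.
Power = Φ(δ − 1.645) + Φ(−δ − 1.645) = Φ(0.058) + Φ(-3.347) = 0.5230 + 0.0004 = 0.5234.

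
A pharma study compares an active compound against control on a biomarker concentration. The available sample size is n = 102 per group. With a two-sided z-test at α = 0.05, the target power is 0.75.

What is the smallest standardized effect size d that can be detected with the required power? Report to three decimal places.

Required noncentrality: δ = z_{0.025} + z_{0.25} = 1.960 + 0.674 = 2.634.
(The second rejection-region term Φ(−δ − z_{α/2}) is negligible and dropped.)
δ = d·√(n/2) ⇒ d = δ/√(n/2) = 2.634/√(102/2) = 0.3689.

d ≈ 0.369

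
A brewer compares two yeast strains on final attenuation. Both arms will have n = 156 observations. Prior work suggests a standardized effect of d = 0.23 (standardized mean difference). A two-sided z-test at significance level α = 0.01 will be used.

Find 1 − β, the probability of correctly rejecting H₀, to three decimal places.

Power ≈ 0.293

Noncentrality parameter: δ = d·√(n/2) = 0.23 × √(156/2) = 2.0313
Critical value for a two-sided test at α = 0.01: z_{α/2} = 2.576.
Power = Φ(δ − 2.576) + Φ(−δ − 2.576) = Φ(-0.545) + Φ(-4.607) = 0.2930 + 0.0000 = 0.2930.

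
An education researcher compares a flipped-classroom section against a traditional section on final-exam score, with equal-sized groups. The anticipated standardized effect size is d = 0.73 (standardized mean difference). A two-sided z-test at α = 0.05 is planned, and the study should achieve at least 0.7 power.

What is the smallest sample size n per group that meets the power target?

For power 0.7 need Φ(δ − z_{0.025}) = 0.7, so δ = z_{0.025} + z_{0.30} = 1.960 + 0.524 = 2.484.
(Ignoring the negligible lower-tail rejection probability gives the usual closed-form inversion.)
δ = d·√(n/2) ⇒ n = 2(δ/d)² = 2 × (2.484 / 0.73)² = 23.16.
Round up to the next whole unit.

n = 24 per group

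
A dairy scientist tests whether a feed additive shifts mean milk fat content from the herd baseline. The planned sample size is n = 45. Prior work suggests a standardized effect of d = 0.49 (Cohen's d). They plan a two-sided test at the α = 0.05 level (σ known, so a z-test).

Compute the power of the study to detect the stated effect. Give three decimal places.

Noncentrality parameter: δ = d·√n = 0.49 × √45 = 3.2870
Critical value for a two-sided test at α = 0.05: z_{α/2} = 1.960.
Power = Φ(δ − 1.960) + Φ(−δ − 1.960) = Φ(1.327) + Φ(-5.247) = 0.9078 + 0.0000 = 0.9078.

Power ≈ 0.908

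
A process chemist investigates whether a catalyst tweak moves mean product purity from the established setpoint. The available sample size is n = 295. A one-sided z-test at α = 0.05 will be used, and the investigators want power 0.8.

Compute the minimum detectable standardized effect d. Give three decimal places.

d ≈ 0.145

Need Φ(δ − 1.645) = 0.8, so δ = 1.645 + 0.842 = 2.486.
δ = d·√n ⇒ d = δ/√n = 2.486/√295 = 0.1448.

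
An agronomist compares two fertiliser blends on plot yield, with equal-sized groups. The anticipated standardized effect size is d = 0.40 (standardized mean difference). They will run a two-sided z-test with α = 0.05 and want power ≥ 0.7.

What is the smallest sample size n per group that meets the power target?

For power 0.7 need Φ(δ − z_{0.025}) = 0.7, so δ = z_{0.025} + z_{0.30} = 1.960 + 0.524 = 2.484.
(Ignoring the negligible lower-tail rejection probability gives the usual closed-form inversion.)
δ = d·√(n/2) ⇒ n = 2(δ/d)² = 2 × (2.484 / 0.40)² = 77.15.
Round up to the next whole unit.

n = 78 per group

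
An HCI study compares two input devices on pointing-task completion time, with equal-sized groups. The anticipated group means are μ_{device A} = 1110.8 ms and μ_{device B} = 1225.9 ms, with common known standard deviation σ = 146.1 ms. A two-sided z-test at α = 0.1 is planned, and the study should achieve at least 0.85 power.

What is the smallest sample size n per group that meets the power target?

Standardized effect: d = |μ_{device A} − μ_{device B}| / σ = |1110.8 − 1225.9| / 146.1 = 0.7878
For power 0.85 need Φ(δ − z_{0.05}) = 0.85, so δ = z_{0.05} + z_{0.15} = 1.645 + 1.036 = 2.681.
(For δ > 0 the lower-tail rejection region contributes negligibly to power, so the one-term inversion is standard.)
δ = d·√(n/2) ⇒ n = 2(δ/d)² = 2 × (2.681 / 0.7878)² = 23.17.
Round up to the next whole unit.

n = 24 per group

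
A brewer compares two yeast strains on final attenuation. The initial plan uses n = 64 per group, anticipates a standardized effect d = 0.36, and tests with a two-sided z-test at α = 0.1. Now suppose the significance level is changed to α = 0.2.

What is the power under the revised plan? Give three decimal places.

Power ≈ 0.775

δ = d·√(n/2) = 0.36 × √(64/2) = 2.0365 (unchanged). New critical value: z_{0.1} = 1.282.
Revised power = Φ(δ − 1.282) + Φ(−δ − 1.282) = Φ(0.755) + Φ(-3.318) = 0.7749 + 0.0005 = 0.7753.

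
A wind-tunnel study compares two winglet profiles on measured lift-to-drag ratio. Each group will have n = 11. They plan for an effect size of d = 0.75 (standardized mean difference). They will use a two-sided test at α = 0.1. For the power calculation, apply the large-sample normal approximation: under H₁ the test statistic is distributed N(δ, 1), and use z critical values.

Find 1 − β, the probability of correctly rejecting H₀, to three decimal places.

Noncentrality parameter: δ = d·√(n/2) = 0.75 × √(11/2) = 1.7589
Two-sided α = 0.1 → critical value z_{0.05} = 1.645.
Power = Φ(δ − 1.645) + Φ(−δ − 1.645) = Φ(0.114) + Φ(-3.404) = 0.5454 + 0.0003 = 0.5457.

Power ≈ 0.546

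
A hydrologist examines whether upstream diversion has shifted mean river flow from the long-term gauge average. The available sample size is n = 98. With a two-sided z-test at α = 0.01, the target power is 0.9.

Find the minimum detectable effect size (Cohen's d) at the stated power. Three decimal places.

d ≈ 0.390

Required noncentrality: δ = z_{0.005} + z_{0.10} = 2.576 + 1.282 = 3.857.
(Lower-tail contribution to power is negligible for δ > 0.)
δ = d·√n ⇒ d = δ/√n = 3.857/√98 = 0.3897.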